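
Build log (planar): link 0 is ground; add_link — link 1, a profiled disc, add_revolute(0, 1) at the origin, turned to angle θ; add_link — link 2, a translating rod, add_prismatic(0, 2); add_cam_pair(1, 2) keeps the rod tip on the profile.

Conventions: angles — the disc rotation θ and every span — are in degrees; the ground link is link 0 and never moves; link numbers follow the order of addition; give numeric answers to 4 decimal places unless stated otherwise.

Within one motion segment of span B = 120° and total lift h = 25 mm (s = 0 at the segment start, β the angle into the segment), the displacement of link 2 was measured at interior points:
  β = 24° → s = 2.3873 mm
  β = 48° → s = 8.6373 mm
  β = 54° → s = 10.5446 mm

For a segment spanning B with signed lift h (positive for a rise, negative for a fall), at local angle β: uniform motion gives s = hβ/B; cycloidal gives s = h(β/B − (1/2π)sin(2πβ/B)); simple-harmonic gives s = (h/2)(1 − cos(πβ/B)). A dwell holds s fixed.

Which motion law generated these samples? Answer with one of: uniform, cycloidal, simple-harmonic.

candidates at β/B = r: uniform s = h·r (linear in β); cycloidal s = h·(r − sin(2πr)/(2π)); simple-harmonic s = (h/2)(1 − cos(πr))
β=24°: printed 2.3873 | uniform 5.0000, cycloidal 1.2159, simple-harmonic 2.3873
β=48°: printed 8.6373 | uniform 10.0000, cycloidal 7.6613, simple-harmonic 8.6373
β=54°: printed 10.5446 | uniform 11.2500, cycloidal 10.0205, simple-harmonic 10.5446
only one law matches every sample → simple-harmonic

simple-harmonic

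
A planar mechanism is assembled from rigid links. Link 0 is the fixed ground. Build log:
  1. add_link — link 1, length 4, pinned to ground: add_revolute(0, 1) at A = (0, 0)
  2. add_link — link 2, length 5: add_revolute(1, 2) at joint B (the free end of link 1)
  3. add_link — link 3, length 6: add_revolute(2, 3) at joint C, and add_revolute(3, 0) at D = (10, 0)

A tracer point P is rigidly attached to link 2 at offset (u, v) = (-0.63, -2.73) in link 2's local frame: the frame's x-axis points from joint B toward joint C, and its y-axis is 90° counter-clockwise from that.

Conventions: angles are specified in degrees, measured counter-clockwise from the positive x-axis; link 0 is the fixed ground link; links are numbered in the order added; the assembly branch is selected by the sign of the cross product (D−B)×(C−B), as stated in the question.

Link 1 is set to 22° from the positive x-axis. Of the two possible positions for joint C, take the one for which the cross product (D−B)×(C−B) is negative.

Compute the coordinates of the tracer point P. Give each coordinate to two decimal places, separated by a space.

A=(0,0), D=(10.00,0)
B = A + 4.00·(cos22°, sin22°) = (3.7087, 1.4984)
|BD| = 6.4672
circle(B,5.00) ∩ circle(D,6.00): a=2.3832, h=4.3955
  candidates: C₊=(7.0455,5.2221) cross=28.427; C₋=(5.0087,-3.3296) cross=-28.427
  branch - wants cross < 0 → take C=(5.0087,-3.3296) (cross=-28.427)
ex = (C−B)/|BC| = (0.2600,-0.9656); ey = (0.9656,0.2600)
P = B + -0.63·ex + -2.73·ey = (0.9088,1.3970)

0.91 1.40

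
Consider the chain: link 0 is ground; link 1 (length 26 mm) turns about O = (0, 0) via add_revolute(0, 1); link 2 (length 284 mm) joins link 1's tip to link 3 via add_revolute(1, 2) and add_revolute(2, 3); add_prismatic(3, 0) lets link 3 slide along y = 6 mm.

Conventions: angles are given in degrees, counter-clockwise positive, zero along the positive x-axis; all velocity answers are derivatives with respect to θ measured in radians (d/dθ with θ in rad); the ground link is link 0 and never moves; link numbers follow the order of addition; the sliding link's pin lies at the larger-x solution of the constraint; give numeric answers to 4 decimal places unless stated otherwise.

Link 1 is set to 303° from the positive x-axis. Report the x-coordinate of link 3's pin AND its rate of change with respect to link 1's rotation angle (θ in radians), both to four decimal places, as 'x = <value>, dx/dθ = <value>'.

geometry: r = 26 mm, L = 284 mm, e = 6 mm
crank pin P = (r cos θ, r sin θ) = (14.160615, -21.805435)
h = r sin θ − e = -21.805435 − 6 = -27.805435
x = r cos θ + √(L² − h²) = 14.160615 + 282.635556 = 296.796171
dx/dθ = −r sin θ − h·r cos θ/√(L² − h²) (θ in radians; h = -27.805435) = 23.198543

x = 296.7962, dx/dθ = 23.1985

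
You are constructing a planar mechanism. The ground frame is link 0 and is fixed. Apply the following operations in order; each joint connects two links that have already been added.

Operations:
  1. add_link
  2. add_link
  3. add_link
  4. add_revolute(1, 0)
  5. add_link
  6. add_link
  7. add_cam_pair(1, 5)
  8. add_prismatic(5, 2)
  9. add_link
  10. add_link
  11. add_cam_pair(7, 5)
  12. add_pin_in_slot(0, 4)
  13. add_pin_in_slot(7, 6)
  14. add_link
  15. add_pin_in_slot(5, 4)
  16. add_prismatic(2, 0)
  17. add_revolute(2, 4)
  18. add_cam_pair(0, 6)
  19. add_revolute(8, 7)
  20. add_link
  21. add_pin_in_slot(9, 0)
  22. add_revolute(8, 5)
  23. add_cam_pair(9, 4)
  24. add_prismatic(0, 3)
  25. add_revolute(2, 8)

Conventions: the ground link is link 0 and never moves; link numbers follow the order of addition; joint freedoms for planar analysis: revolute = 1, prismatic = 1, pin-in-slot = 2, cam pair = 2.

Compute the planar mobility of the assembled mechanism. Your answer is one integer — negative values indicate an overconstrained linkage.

link 0 = ground. State L|J1|J2 = 1|0|0
+link1  2|0|0
+link2  3|0|0
+link3  4|0|0
R(1,0) f=1→J1  4|1|0
+link4  5|1|0
+link5  6|1|0
C(1,5) f=2→J2  6|1|1
P(5,2) f=1→J1  6|2|1
+link6  7|2|1
+link7  8|2|1
C(7,5) f=2→J2  8|2|2
PS(0,4) f=2→J2  8|2|3
PS(7,6) f=2→J2  8|2|4
+link8  9|2|4
PS(5,4) f=2→J2  9|2|5
P(2,0) f=1→J1  9|3|5
R(2,4) f=1→J1  9|4|5
C(0,6) f=2→J2  9|4|6
R(8,7) f=1→J1  9|5|6
+link9  10|5|6
PS(9,0) f=2→J2  10|5|7
R(8,5) f=1→J1  10|6|7
C(9,4) f=2→J2  10|6|8
P(0,3) f=1→J1  10|7|8
R(2,8) f=1→J1  10|8|8
M = 3(10−1)−2·8−8 = 27−16−8 = 3

M = 3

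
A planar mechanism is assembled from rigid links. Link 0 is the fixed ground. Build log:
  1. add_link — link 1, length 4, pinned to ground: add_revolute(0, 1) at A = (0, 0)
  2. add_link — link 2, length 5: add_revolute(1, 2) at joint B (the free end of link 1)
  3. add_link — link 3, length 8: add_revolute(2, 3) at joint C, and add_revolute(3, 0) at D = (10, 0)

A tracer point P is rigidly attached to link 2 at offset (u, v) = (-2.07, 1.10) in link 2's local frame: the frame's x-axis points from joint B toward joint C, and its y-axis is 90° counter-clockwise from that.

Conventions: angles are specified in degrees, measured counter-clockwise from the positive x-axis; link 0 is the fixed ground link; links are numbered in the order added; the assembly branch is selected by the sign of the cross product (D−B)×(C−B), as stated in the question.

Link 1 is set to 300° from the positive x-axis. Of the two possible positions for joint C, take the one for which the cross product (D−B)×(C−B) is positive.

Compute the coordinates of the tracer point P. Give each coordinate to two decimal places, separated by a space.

A=(0,0), D=(10.00,0)
B = A + 4.00·(cos300°, sin300°) = (2.0000, -3.4641)
|BD| = 8.7178
circle(B,5.00) ∩ circle(D,8.00): a=2.1221, h=4.5273
  candidates: C₊=(2.1484,1.5337) cross=39.468; C₋=(5.7463,-6.7754) cross=-39.468
  branch + wants cross > 0 → take C=(2.1484,1.5337) (cross=39.468)
ex = (C−B)/|BC| = (0.0297,0.9996); ey = (-0.9996,0.0297)
P = B + -2.07·ex + 1.10·ey = (0.8391,-5.5005)

0.84 -5.50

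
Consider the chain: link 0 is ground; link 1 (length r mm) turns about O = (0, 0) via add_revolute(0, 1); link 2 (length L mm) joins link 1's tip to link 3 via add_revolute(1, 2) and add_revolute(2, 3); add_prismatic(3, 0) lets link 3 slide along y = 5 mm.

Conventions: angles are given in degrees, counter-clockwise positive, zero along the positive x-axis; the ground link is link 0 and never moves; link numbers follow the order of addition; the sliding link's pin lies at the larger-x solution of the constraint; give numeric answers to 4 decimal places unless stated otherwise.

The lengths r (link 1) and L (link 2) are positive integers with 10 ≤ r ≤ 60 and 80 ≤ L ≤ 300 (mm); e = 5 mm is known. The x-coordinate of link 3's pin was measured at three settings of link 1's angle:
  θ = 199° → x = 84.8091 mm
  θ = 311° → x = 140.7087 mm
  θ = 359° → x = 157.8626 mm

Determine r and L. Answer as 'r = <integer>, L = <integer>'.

constraint per measurement: (x − r cos θ)² + (r sin θ − e)² = L²
subtracting the θ₁ and θ₂ equations cancels the r² and L² terms:
r = (x₁² − x₂²) / (2[(x₁cos θ₁ + e sin θ₁) − (x₂cos θ₂ + e sin θ₂)]) = 37.0000 → r = 37
L² = (x₁ − r cos θ₁)² + (r sin θ₁ − e)² = 14640.9985 → L = 121.0000 → L = 121
check at θ₃=359°: x = 157.8626 (printed 157.8626) ✓

r = 37, L = 121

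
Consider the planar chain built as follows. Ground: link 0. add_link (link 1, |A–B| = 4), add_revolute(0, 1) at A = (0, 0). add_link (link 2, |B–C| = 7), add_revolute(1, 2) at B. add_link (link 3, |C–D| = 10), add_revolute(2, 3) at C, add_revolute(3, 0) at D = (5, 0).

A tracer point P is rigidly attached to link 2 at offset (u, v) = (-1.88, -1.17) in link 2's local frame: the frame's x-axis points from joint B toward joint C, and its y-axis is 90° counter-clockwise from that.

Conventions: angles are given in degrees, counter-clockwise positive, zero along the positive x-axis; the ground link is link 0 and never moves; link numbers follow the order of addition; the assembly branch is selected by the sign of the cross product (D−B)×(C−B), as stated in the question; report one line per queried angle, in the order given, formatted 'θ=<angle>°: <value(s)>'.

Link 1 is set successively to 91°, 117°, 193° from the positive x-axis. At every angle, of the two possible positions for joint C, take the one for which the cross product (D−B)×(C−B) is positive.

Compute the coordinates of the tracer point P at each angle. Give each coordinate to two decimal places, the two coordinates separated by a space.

A=(0,0), D=(5.00,0)
θ=91°: B = A + 4.00·(cos91°, sin91°) = (-0.0698, 3.9994)
θ=91°: |BD| = 6.4574
θ=91°: circle(B,7.00) ∩ circle(D,10.00): a=-0.7203, h=6.9628
θ=91°:   candidates: C₊=(3.6771,9.9121) cross=44.962; C₋=(-4.9477,-1.0212) cross=-44.962
θ=91°:   branch + wants cross > 0 → take C=(3.6771,9.9121) (cross=44.962)
θ=91°: ex = (C−B)/|BC| = (0.5353,0.8447); ey = (-0.8447,0.5353)
θ=91°: P = B + -1.88·ex + -1.17·ey = (-0.0879,1.7851)
θ=117°: B = A + 4.00·(cos117°, sin117°) = (-1.8160, 3.5640)
θ=117°: |BD| = 7.6915
θ=117°: circle(B,7.00) ∩ circle(D,10.00): a=0.5304, h=6.9799
θ=117°:   candidates: C₊=(1.8884,9.5036) cross=53.686; C₋=(-4.5802,-2.8671) cross=-53.686
θ=117°:   branch + wants cross > 0 → take C=(1.8884,9.5036) (cross=53.686)
θ=117°: ex = (C−B)/|BC| = (0.5292,0.8485); ey = (-0.8485,0.5292)
θ=117°: P = B + -1.88·ex + -1.17·ey = (-1.8181,1.3497)
θ=193°: B = A + 4.00·(cos193°, sin193°) = (-3.8975, -0.8998)
θ=193°: |BD| = 8.9429
θ=193°: circle(B,7.00) ∩ circle(D,10.00): a=1.6200, h=6.8100
θ=193°:   candidates: C₊=(-2.9709,6.0386) cross=60.901; C₋=(-1.6005,-7.5122) cross=-60.901
θ=193°:   branch + wants cross > 0 → take C=(-2.9709,6.0386) (cross=60.901)
θ=193°: ex = (C−B)/|BC| = (0.1324,0.9912); ey = (-0.9912,0.1324)
θ=193°: P = B + -1.88·ex + -1.17·ey = (-2.9866,-2.9181)

θ=91°: -0.09 1.79
θ=117°: -1.82 1.35
θ=193°: -2.99 -2.92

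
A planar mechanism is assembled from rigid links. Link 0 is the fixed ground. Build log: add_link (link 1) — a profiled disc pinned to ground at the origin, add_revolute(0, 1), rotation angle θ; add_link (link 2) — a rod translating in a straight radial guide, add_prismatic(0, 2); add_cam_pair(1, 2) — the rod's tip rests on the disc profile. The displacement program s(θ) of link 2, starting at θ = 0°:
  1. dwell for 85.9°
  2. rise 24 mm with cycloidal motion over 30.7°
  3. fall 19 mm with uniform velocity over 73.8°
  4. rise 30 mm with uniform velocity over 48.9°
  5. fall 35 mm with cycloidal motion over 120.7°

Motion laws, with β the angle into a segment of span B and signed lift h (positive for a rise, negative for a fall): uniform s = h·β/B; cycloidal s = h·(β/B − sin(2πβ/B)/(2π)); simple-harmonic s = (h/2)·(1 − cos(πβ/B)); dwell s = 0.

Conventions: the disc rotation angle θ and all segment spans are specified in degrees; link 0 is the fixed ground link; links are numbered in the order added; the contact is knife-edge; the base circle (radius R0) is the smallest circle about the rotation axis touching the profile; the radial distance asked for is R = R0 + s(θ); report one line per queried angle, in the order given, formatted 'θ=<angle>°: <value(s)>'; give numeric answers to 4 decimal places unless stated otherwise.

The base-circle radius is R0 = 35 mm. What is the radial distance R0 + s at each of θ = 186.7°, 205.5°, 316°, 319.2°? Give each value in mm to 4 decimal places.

seg 1 [0°–85.9°] dwell: s stays 0.0000
seg 2 [85.9°–116.6°] cycloidal, h=24: full span → s += 24 → s = 24.0000
seg 3 [116.6°–190.4°] uniform, h=-19: θ=186.7° here. β=70.1, B=73.8. -19·70.1/73.8 = -18.0474 → s = 5.9526
seg 3 [116.6°–190.4°] uniform, h=-19: full span → s += -19 → s = 5.0000
seg 4 [190.4°–239.3°] uniform, h=30: θ=205.5° here. β=15.1, B=48.9. 30·15.1/48.9 = 9.2638 → s = 14.2638
seg 4 [190.4°–239.3°] uniform, h=30: full span → s += 30 → s = 35.0000
seg 5 [239.3°–360°] cycloidal, h=-35: θ=316° here. β=76.7, B=120.7. -35·(0.6355 − sin(2π·0.6355)/(2π)) = -26.4302 → s = 8.5698
seg 5 [239.3°–360°] cycloidal, h=-35: θ=319.2° here. β=79.9, B=120.7. -35·(0.6620 − sin(2π·0.6620)/(2π)) = -27.9089 → s = 7.0911
θ=186.7°: R = R0 + s = 35 + 5.9526 = 40.9526
θ=205.5°: R = R0 + s = 35 + 14.2638 = 49.2638
θ=316°: R = R0 + s = 35 + 8.5698 = 43.5698
θ=319.2°: R = R0 + s = 35 + 7.0911 = 42.0911

θ=186.7°: 40.9526
θ=205.5°: 49.2638
θ=316°: 43.5698
θ=319.2°: 42.0911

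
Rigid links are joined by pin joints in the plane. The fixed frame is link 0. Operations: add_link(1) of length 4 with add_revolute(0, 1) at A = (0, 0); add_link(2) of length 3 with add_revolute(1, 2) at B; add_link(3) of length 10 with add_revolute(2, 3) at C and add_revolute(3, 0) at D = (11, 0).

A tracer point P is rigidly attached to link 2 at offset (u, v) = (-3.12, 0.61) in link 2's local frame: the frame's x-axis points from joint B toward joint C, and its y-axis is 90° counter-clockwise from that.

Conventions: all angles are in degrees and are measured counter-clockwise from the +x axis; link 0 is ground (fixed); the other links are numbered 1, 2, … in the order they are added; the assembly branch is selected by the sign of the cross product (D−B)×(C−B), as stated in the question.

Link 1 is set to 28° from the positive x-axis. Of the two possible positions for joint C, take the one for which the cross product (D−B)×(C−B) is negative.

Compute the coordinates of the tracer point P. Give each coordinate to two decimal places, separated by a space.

A=(0,0), D=(11.00,0)
B = A + 4.00·(cos28°, sin28°) = (3.5318, 1.8779)
|BD| = 7.7007
circle(B,3.00) ∩ circle(D,10.00): a=-2.0582, h=2.1826
  candidates: C₊=(2.0680,4.4965) cross=16.808; C₋=(1.0035,0.2631) cross=-16.808
  branch - wants cross < 0 → take C=(1.0035,0.2631) (cross=-16.808)
ex = (C−B)/|BC| = (-0.8428,-0.5383); ey = (0.5383,-0.8428)
P = B + -3.12·ex + 0.61·ey = (6.4896,3.0432)

6.49 3.04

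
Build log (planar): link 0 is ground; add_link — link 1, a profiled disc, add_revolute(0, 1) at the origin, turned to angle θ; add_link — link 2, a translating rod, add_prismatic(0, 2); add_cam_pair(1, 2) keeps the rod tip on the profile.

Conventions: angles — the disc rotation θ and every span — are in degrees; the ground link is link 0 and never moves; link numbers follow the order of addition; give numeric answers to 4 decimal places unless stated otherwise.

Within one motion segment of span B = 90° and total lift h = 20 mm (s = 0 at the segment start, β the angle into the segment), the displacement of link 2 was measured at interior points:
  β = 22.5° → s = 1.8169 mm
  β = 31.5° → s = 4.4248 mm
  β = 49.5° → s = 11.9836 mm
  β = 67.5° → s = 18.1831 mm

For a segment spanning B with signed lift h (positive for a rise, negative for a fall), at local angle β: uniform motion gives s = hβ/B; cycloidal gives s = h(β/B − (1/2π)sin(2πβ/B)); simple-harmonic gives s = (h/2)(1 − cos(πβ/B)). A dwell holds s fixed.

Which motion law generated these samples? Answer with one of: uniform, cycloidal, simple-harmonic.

candidates at β/B = r: uniform s = h·r (linear in β); cycloidal s = h·(r − sin(2πr)/(2π)); simple-harmonic s = (h/2)(1 − cos(πr))
β=22.5°: printed 1.8169 | uniform 5.0000, cycloidal 1.8169, simple-harmonic 2.9289
β=31.5°: printed 4.4248 | uniform 7.0000, cycloidal 4.4248, simple-harmonic 5.4601
β=49.5°: printed 11.9836 | uniform 11.0000, cycloidal 11.9836, simple-harmonic 11.5643
β=67.5°: printed 18.1831 | uniform 15.0000, cycloidal 18.1831, simple-harmonic 17.0711
only one law matches every sample → cycloidal

cycloidal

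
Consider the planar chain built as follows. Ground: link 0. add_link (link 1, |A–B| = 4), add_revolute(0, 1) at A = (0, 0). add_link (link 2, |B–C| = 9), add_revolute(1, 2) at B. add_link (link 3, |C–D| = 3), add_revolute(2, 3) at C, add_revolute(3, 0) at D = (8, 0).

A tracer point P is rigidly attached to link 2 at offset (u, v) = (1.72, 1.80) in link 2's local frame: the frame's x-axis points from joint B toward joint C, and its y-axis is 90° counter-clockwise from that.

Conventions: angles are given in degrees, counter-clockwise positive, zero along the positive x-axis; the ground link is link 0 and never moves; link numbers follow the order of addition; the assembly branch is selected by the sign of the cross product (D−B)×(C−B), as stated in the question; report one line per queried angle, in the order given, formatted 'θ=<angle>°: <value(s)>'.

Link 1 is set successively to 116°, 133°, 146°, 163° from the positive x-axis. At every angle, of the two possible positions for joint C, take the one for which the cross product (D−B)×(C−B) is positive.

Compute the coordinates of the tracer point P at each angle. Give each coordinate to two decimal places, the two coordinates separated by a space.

A=(0,0), D=(8.00,0)
θ=116°: B = A + 4.00·(cos116°, sin116°) = (-1.7535, 3.5952)
θ=116°: |BD| = 10.3950
θ=116°: circle(B,9.00) ∩ circle(D,3.00): a=8.6607, h=2.4479
θ=116°:   candidates: C₊=(7.2194,2.8967) cross=25.446; C₋=(5.5261,-1.6970) cross=-25.446
θ=116°:   branch + wants cross > 0 → take C=(7.2194,2.8967) (cross=25.446)
θ=116°: ex = (C−B)/|BC| = (0.9970,-0.0776); ey = (0.0776,0.9970)
θ=116°: P = B + 1.72·ex + 1.80·ey = (0.1010,5.2563)
θ=133°: B = A + 4.00·(cos133°, sin133°) = (-2.7280, 2.9254)
θ=133°: |BD| = 11.1197
θ=133°: circle(B,9.00) ∩ circle(D,3.00): a=8.7973, h=1.8991
θ=133°:   candidates: C₊=(6.2591,2.4432) cross=21.118; C₋=(5.2598,-1.2212) cross=-21.118
θ=133°:   branch + wants cross > 0 → take C=(6.2591,2.4432) (cross=21.118)
θ=133°: ex = (C−B)/|BC| = (0.9986,-0.0536); ey = (0.0536,0.9986)
θ=133°: P = B + 1.72·ex + 1.80·ey = (-0.9140,4.6307)
θ=146°: B = A + 4.00·(cos146°, sin146°) = (-3.3162, 2.2368)
θ=146°: |BD| = 11.5351
θ=146°: circle(B,9.00) ∩ circle(D,3.00): a=8.8885, h=1.4126
θ=146°:   candidates: C₊=(5.6775,1.8990) cross=16.294; C₋=(5.1297,-0.8725) cross=-16.294
θ=146°:   branch + wants cross > 0 → take C=(5.6775,1.8990) (cross=16.294)
θ=146°: ex = (C−B)/|BC| = (0.9993,-0.0375); ey = (0.0375,0.9993)
θ=146°: P = B + 1.72·ex + 1.80·ey = (-1.5298,3.9709)
θ=163°: B = A + 4.00·(cos163°, sin163°) = (-3.8252, 1.1695)
θ=163°: |BD| = 11.8829
θ=163°: circle(B,9.00) ∩ circle(D,3.00): a=8.9710, h=0.7217
θ=163°:   candidates: C₊=(5.1733,1.0048) cross=8.576; C₋=(5.0312,-0.4316) cross=-8.576
θ=163°:   branch + wants cross > 0 → take C=(5.1733,1.0048) (cross=8.576)
θ=163°: ex = (C−B)/|BC| = (0.9998,-0.0183); ey = (0.0183,0.9998)
θ=163°: P = B + 1.72·ex + 1.80·ey = (-2.0726,2.9377)

θ=116°: 0.10 5.26
θ=133°: -0.91 4.63
θ=146°: -1.53 3.97
θ=163°: -2.07 2.94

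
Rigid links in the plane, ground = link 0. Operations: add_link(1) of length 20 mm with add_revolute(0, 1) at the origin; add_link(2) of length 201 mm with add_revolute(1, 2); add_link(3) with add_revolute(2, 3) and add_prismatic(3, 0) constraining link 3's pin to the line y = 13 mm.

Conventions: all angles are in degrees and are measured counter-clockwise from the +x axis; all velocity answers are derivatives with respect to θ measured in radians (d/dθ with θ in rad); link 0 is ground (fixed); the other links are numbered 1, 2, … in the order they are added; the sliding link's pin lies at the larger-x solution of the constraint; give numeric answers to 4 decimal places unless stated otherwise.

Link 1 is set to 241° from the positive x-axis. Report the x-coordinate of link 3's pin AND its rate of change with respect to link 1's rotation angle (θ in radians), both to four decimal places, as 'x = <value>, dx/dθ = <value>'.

geometry: r = 20 mm, L = 201 mm, e = 13 mm
crank pin P = (r cos θ, r sin θ) = (-9.696192, -17.492394)
h = r sin θ − e = -17.492394 − 13 = -30.492394
x = r cos θ + √(L² − h²) = -9.696192 + 198.673637 = 188.977444
dx/dθ = −r sin θ − h·r cos θ/√(L² − h²) (θ in radians; h = -30.492394) = 16.004224

x = 188.9774, dx/dθ = 16.0042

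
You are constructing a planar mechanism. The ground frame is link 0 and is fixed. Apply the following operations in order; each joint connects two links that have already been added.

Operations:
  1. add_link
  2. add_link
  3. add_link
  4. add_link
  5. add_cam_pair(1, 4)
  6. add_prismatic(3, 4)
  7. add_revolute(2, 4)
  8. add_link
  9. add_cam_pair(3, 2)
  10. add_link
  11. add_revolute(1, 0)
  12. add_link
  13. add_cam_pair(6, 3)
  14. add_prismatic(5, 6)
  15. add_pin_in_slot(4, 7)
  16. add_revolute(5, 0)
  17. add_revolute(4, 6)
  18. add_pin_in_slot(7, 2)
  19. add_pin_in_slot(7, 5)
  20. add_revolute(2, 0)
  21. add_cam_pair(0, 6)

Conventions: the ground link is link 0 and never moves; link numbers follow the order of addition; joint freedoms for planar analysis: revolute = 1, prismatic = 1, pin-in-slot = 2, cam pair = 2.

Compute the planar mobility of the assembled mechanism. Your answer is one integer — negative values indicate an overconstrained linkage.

(L,J1,J2)=(1,0,0); link0 fixed
link1: (2,0,0)
link2: (3,0,0)
link3: (4,0,0)
link4: (5,0,0)
C 1-4 [J2]: (5,0,1)
P 3-4 [J1]: (5,1,1)
R 2-4 [J1]: (5,2,1)
link5: (6,2,1)
C 3-2 [J2]: (6,2,2)
link6: (7,2,2)
R 1-0 [J1]: (7,3,2)
link7: (8,3,2)
C 6-3 [J2]: (8,3,3)
P 5-6 [J1]: (8,4,3)
PS 4-7 [J2]: (8,4,4)
R 5-0 [J1]: (8,5,4)
R 4-6 [J1]: (8,6,4)
PS 7-2 [J2]: (8,6,5)
PS 7-5 [J2]: (8,6,6)
R 2-0 [J1]: (8,7,6)
C 0-6 [J2]: (8,7,7)
Grübler: 3·7 − 2·7 − 7 = 0

M = 0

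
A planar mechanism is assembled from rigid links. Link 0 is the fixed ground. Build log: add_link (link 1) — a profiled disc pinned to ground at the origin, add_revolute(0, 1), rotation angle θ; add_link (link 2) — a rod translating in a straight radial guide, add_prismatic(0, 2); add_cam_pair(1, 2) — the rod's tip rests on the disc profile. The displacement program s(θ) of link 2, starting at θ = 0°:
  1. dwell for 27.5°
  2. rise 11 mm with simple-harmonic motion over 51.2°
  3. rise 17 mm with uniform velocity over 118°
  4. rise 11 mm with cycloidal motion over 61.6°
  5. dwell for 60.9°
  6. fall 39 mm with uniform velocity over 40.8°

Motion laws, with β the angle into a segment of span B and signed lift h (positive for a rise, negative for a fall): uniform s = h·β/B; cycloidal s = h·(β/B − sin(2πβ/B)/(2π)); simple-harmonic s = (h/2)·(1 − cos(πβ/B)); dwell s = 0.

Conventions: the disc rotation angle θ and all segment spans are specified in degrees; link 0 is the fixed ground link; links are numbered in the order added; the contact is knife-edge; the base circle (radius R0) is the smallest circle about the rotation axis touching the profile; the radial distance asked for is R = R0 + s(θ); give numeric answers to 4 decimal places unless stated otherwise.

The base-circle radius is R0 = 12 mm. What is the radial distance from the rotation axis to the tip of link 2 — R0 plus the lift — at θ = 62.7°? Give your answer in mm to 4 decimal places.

seg 1 [0°–27.5°] dwell: s stays 0.0000
seg 2 [27.5°–78.7°] simple-harmonic, h=11: θ=62.7° here. β=35.2, B=51.2. 11/2·(1 − cos(π·0.6875)) = 8.5556 → s = 8.5556
R = R0 + s = 12 + 8.5556 = 20.5556

20.5556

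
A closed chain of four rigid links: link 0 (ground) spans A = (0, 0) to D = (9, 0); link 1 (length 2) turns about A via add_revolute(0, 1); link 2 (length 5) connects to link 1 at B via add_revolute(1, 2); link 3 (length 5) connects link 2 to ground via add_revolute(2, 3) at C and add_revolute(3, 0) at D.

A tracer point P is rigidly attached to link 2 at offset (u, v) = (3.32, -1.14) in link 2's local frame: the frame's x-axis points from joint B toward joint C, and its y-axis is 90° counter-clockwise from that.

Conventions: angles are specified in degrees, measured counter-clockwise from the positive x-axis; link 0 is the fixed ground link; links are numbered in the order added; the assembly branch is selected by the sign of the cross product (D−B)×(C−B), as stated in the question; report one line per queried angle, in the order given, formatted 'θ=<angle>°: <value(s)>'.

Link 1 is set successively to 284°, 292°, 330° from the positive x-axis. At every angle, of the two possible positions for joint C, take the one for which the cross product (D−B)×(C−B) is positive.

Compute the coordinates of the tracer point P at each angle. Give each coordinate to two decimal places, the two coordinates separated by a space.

A=(0,0), D=(9.00,0)
θ=284°: B = A + 2.00·(cos284°, sin284°) = (0.4838, -1.9406)
θ=284°: |BD| = 8.7345
θ=284°: circle(B,5.00) ∩ circle(D,5.00): a=4.3672, h=2.4346
θ=284°:   candidates: C₊=(4.2010,1.4035) cross=21.265; C₋=(5.2828,-3.3441) cross=-21.265
θ=284°:   branch + wants cross > 0 → take C=(4.2010,1.4035) (cross=21.265)
θ=284°: ex = (C−B)/|BC| = (0.7434,0.6688); ey = (-0.6688,0.7434)
θ=284°: P = B + 3.32·ex + -1.14·ey = (3.7145,-0.5677)
θ=292°: B = A + 2.00·(cos292°, sin292°) = (0.7492, -1.8544)
θ=292°: |BD| = 8.4566
θ=292°: circle(B,5.00) ∩ circle(D,5.00): a=4.2283, h=2.6686
θ=292°:   candidates: C₊=(4.2894,1.6765) cross=22.567; C₋=(5.4598,-3.5308) cross=-22.567
θ=292°:   branch + wants cross > 0 → take C=(4.2894,1.6765) (cross=22.567)
θ=292°: ex = (C−B)/|BC| = (0.7080,0.7062); ey = (-0.7062,0.7080)
θ=292°: P = B + 3.32·ex + -1.14·ey = (3.9050,-0.3171)
θ=330°: B = A + 2.00·(cos330°, sin330°) = (1.7321, -1.0000)
θ=330°: |BD| = 7.3364
θ=330°: circle(B,5.00) ∩ circle(D,5.00): a=3.6682, h=3.3977
θ=330°:   candidates: C₊=(4.9029,2.8660) cross=24.927; C₋=(5.8292,-3.8660) cross=-24.927
θ=330°:   branch + wants cross > 0 → take C=(4.9029,2.8660) (cross=24.927)
θ=330°: ex = (C−B)/|BC| = (0.6342,0.7732); ey = (-0.7732,0.6342)
θ=330°: P = B + 3.32·ex + -1.14·ey = (4.7189,0.8440)

θ=284°: 3.71 -0.57
θ=292°: 3.90 -0.32
θ=330°: 4.72 0.84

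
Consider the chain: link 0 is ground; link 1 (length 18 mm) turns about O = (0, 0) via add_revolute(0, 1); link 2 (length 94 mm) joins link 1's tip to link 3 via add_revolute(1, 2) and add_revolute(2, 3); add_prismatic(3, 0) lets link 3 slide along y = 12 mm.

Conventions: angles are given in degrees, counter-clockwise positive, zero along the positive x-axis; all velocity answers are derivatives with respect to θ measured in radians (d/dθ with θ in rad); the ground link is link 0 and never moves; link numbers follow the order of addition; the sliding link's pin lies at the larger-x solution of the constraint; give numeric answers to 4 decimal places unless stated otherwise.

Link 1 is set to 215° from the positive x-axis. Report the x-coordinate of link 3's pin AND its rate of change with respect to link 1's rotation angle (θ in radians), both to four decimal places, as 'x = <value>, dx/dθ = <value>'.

geometry: r = 18 mm, L = 94 mm, e = 12 mm
crank pin P = (r cos θ, r sin θ) = (-14.744737, -10.324376)
h = r sin θ − e = -10.324376 − 12 = -22.324376
x = r cos θ + √(L² − h²) = -14.744737 + 91.310581 = 76.565844
dx/dθ = −r sin θ − h·r cos θ/√(L² − h²) (θ in radians; h = -22.324376) = 6.719459

x = 76.5658, dx/dθ = 6.7195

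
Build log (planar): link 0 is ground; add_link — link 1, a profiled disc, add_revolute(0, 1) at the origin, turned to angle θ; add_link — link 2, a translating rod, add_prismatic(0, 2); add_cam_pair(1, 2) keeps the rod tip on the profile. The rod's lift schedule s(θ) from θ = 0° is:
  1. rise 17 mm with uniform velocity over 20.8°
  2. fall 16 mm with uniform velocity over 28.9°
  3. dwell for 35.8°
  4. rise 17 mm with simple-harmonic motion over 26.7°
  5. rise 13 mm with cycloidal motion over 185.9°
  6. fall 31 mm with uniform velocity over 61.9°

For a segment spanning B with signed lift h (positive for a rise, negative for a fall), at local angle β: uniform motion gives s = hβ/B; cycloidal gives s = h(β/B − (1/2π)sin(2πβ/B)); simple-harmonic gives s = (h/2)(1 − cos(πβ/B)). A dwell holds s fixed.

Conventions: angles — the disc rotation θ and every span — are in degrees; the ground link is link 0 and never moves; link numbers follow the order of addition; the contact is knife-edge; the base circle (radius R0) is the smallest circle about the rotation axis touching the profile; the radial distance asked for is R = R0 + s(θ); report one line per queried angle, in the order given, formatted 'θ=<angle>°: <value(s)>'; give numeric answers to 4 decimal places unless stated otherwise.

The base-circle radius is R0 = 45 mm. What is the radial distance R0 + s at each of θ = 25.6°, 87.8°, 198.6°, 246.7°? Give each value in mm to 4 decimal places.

seg 1 [0°–20.8°] uniform, h=17: full span → s += 17 → s = 17.0000
seg 2 [20.8°–49.7°] uniform, h=-16: θ=25.6° here. β=4.8, B=28.9. -16·4.8/28.9 = -2.6574 → s = 14.3426
seg 2 [20.8°–49.7°] uniform, h=-16: full span → s += -16 → s = 1.0000
seg 3 [49.7°–85.5°] dwell: s stays 1.0000
seg 4 [85.5°–112.2°] simple-harmonic, h=17: θ=87.8° here. β=2.3, B=26.7. 17/2·(1 − cos(π·0.0861)) = 0.3094 → s = 1.3094
seg 4 [85.5°–112.2°] simple-harmonic, h=17: full span → s += 17 → s = 18.0000
seg 5 [112.2°–298.1°] cycloidal, h=13: θ=198.6° here. β=86.4, B=185.9. 13·(0.4648 − sin(2π·0.4648)/(2π)) = 5.5876 → s = 23.5876
seg 5 [112.2°–298.1°] cycloidal, h=13: θ=246.7° here. β=134.5, B=185.9. 13·(0.7235 − sin(2π·0.7235)/(2π)) = 11.4460 → s = 29.4460
θ=25.6°: R = R0 + s = 45 + 14.3426 = 59.3426
θ=87.8°: R = R0 + s = 45 + 1.3094 = 46.3094
θ=198.6°: R = R0 + s = 45 + 23.5876 = 68.5876
θ=246.7°: R = R0 + s = 45 + 29.4460 = 74.4460

θ=25.6°: 59.3426
θ=87.8°: 46.3094
θ=198.6°: 68.5876
θ=246.7°: 74.4460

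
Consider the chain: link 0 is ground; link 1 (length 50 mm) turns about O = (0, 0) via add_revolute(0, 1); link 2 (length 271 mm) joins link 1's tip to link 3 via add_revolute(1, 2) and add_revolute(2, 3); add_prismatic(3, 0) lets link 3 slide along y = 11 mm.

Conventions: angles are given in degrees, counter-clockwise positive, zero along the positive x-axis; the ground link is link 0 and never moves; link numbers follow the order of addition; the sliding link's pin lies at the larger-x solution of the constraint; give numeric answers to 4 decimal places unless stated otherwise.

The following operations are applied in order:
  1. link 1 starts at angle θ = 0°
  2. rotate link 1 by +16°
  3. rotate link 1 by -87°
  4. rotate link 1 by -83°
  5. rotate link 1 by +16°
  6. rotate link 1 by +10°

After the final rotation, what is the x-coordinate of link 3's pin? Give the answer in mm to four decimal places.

geometry: r = 50 mm, L = 271 mm, e = 11 mm; θ starts at 0°
rotate link 1 by +16°: θ ← 0° +16° = 16°
rotate link 1 by -87°: θ ← 16° -87° = -71°
rotate link 1 by -83°: θ ← -71° -83° = -154°
rotate link 1 by +16°: θ ← -154° +16° = -138°
rotate link 1 by +10°: θ ← -138° +10° = -128°
crank pin P = (r cos θ, r sin θ) = (-30.783074, -39.400538)
h = r sin θ − e = -39.400538 − 11 = -50.400538
x = r cos θ + √(L² − h²) = -30.783074 + 266.272015 = 235.488941

235.4889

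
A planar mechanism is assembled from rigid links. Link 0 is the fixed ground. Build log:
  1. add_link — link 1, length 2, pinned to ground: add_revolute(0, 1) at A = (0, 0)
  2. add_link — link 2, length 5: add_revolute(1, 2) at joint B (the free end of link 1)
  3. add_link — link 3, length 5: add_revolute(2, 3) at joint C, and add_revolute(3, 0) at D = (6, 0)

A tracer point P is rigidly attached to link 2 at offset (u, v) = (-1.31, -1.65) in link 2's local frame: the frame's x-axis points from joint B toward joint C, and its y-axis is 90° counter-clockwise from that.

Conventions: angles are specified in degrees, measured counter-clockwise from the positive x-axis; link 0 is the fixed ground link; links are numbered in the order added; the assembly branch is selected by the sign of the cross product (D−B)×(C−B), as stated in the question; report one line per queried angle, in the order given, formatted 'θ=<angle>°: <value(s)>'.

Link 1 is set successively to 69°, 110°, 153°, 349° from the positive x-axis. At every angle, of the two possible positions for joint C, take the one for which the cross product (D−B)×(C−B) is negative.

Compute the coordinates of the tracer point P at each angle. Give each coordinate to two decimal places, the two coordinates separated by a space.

A=(0,0), D=(6.00,0)
θ=69°: B = A + 2.00·(cos69°, sin69°) = (0.7167, 1.8672)
θ=69°: |BD| = 5.6035
θ=69°: circle(B,5.00) ∩ circle(D,5.00): a=2.8017, h=4.1413
θ=69°:   candidates: C₊=(4.7383,4.8382) cross=23.206; C₋=(1.9784,-2.9710) cross=-23.206
θ=69°:   branch - wants cross < 0 → take C=(1.9784,-2.9710) (cross=-23.206)
θ=69°: ex = (C−B)/|BC| = (0.2523,-0.9676); ey = (0.9676,0.2523)
θ=69°: P = B + -1.31·ex + -1.65·ey = (-1.2104,2.7184)
θ=110°: B = A + 2.00·(cos110°, sin110°) = (-0.6840, 1.8794)
θ=110°: |BD| = 6.9432
θ=110°: circle(B,5.00) ∩ circle(D,5.00): a=3.4716, h=3.5983
θ=110°:   candidates: C₊=(3.6320,4.4037) cross=24.984; C₋=(1.6840,-2.5243) cross=-24.984
θ=110°:   branch - wants cross < 0 → take C=(1.6840,-2.5243) (cross=-24.984)
θ=110°: ex = (C−B)/|BC| = (0.4736,-0.8807); ey = (0.8807,0.4736)
θ=110°: P = B + -1.31·ex + -1.65·ey = (-2.7577,2.2517)
θ=153°: B = A + 2.00·(cos153°, sin153°) = (-1.7820, 0.9080)
θ=153°: |BD| = 7.8348
θ=153°: circle(B,5.00) ∩ circle(D,5.00): a=3.9174, h=3.1071
θ=153°:   candidates: C₊=(2.4691,3.5401) cross=24.343; C₋=(1.7489,-2.6322) cross=-24.343
θ=153°:   branch - wants cross < 0 → take C=(1.7489,-2.6322) (cross=-24.343)
θ=153°: ex = (C−B)/|BC| = (0.7062,-0.7080); ey = (0.7080,0.7062)
θ=153°: P = B + -1.31·ex + -1.65·ey = (-3.8754,0.6703)
θ=349°: B = A + 2.00·(cos349°, sin349°) = (1.9633, -0.3816)
θ=349°: |BD| = 4.0547
θ=349°: circle(B,5.00) ∩ circle(D,5.00): a=2.0274, h=4.5705
θ=349°:   candidates: C₊=(3.5515,4.3594) cross=18.532; C₋=(4.4118,-4.7411) cross=-18.532
θ=349°:   branch - wants cross < 0 → take C=(4.4118,-4.7411) (cross=-18.532)
θ=349°: ex = (C−B)/|BC| = (0.4897,-0.8719); ey = (0.8719,0.4897)
θ=349°: P = B + -1.31·ex + -1.65·ey = (-0.1169,-0.0475)

θ=69°: -1.21 2.72
θ=110°: -2.76 2.25
θ=153°: -3.88 0.67
θ=349°: -0.12 -0.05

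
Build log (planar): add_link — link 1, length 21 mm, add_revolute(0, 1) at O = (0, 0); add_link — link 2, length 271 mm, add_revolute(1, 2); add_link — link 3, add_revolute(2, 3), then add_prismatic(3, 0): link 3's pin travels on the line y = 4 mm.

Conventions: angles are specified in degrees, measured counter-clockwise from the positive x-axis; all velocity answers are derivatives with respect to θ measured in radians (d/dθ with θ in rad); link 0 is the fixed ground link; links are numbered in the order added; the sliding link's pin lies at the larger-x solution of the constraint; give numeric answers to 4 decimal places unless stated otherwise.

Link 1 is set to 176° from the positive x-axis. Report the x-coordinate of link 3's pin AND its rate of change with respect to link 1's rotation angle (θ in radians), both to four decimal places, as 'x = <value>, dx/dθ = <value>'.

geometry: r = 21 mm, L = 271 mm, e = 4 mm
crank pin P = (r cos θ, r sin θ) = (-20.948845, 1.464886)
h = r sin θ − e = 1.464886 − 4 = -2.535114
x = r cos θ + √(L² − h²) = -20.948845 + 270.988142 = 250.039297
dx/dθ = −r sin θ − h·r cos θ/√(L² − h²) (θ in radians; h = -2.535114) = -1.660864

x = 250.0393, dx/dθ = -1.6609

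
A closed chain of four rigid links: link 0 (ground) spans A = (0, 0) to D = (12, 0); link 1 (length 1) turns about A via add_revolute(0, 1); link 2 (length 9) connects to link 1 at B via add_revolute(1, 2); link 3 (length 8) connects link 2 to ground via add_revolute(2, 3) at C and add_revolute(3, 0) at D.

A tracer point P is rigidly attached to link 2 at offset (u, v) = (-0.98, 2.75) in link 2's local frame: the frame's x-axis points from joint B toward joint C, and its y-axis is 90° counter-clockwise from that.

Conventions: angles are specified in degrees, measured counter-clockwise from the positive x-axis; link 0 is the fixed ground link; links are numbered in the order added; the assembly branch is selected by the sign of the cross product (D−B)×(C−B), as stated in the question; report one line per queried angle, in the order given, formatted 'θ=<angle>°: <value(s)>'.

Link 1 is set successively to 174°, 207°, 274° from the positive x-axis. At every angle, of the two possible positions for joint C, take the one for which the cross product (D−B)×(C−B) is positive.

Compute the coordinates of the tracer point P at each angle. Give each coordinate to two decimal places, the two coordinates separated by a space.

A=(0,0), D=(12.00,0)
θ=174°: B = A + 1.00·(cos174°, sin174°) = (-0.9945, 0.1045)
θ=174°: |BD| = 12.9949
θ=174°: circle(B,9.00) ∩ circle(D,8.00): a=7.1516, h=5.4640
θ=174°:   candidates: C₊=(6.2008,5.5108) cross=71.004; C₋=(6.1129,-5.4168) cross=-71.004
θ=174°:   branch + wants cross > 0 → take C=(6.2008,5.5108) (cross=71.004)
θ=174°: ex = (C−B)/|BC| = (0.7995,0.6007); ey = (-0.6007,0.7995)
θ=174°: P = B + -0.98·ex + 2.75·ey = (-3.4299,1.7144)
θ=207°: B = A + 1.00·(cos207°, sin207°) = (-0.8910, -0.4540)
θ=207°: |BD| = 12.8990
θ=207°: circle(B,9.00) ∩ circle(D,8.00): a=7.1085, h=5.5199
θ=207°:   candidates: C₊=(6.0188,5.3127) cross=71.202; C₋=(6.4073,-5.7203) cross=-71.202
θ=207°:   branch + wants cross > 0 → take C=(6.0188,5.3127) (cross=71.202)
θ=207°: ex = (C−B)/|BC| = (0.7678,0.6407); ey = (-0.6407,0.7678)
θ=207°: P = B + -0.98·ex + 2.75·ey = (-3.4055,1.0294)
θ=274°: B = A + 1.00·(cos274°, sin274°) = (0.0698, -0.9976)
θ=274°: |BD| = 11.9719
θ=274°: circle(B,9.00) ∩ circle(D,8.00): a=6.6959, h=6.0137
θ=274°:   candidates: C₊=(6.2413,5.5532) cross=71.995; C₋=(7.2435,-6.4324) cross=-71.995
θ=274°:   branch + wants cross > 0 → take C=(6.2413,5.5532) (cross=71.995)
θ=274°: ex = (C−B)/|BC| = (0.6857,0.7279); ey = (-0.7279,0.6857)
θ=274°: P = B + -0.98·ex + 2.75·ey = (-2.6039,0.1749)

θ=174°: -3.43 1.71
θ=207°: -3.41 1.03
θ=274°: -2.60 0.17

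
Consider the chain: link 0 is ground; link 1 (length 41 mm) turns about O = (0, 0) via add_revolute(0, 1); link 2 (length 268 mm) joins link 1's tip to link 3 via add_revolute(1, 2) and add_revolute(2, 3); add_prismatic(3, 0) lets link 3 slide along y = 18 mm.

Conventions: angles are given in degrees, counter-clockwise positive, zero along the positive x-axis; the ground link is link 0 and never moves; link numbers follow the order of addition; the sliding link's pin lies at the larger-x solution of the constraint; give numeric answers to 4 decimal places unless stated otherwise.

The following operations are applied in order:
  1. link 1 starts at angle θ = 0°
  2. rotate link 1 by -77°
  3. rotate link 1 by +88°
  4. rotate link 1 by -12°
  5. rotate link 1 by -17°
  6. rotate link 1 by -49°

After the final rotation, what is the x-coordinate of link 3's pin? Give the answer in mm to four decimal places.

geometry: r = 41 mm, L = 268 mm, e = 18 mm; θ starts at 0°
rotate link 1 by -77°: θ ← 0° -77° = -77°
rotate link 1 by +88°: θ ← -77° +88° = 11°
rotate link 1 by -12°: θ ← 11° -12° = -1°
rotate link 1 by -17°: θ ← -1° -17° = -18°
rotate link 1 by -49°: θ ← -18° -49° = -67°
crank pin P = (r cos θ, r sin θ) = (16.019976, -37.740699)
h = r sin θ − e = -37.740699 − 18 = -55.740699
x = r cos θ + √(L² − h²) = 16.019976 + 262.139227 = 278.159204

278.1592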